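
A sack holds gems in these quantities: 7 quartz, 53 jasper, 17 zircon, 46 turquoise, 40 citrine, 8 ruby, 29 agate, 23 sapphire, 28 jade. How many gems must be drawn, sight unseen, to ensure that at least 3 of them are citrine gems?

In the worst case for collecting citrine gems, every non-citrine gem comes out first.
There are 7 + 53 + 17 + 46 + 8 + 29 + 23 + 28 = 211 non-citrine gems altogether.
After those, each further gem must be citrine, so 211 + 3 = 214 draws guarantee 3 citrine gems.

214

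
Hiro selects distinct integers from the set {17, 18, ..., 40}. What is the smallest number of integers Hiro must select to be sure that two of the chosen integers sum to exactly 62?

Group the elements by complementary pair {x, 62−x}: {22,40}, {23,39}, {24,38}, …, giving 9 two-element pairs, the single value 31 (it cannot pair with itself since the integers are distinct), and 5 integers whose partner 62−x falls outside [17,40].
Treating each of those 15 groups as a pigeonhole, one can pick one integer per group — 15 integers — with no two summing to 62.
The 16th integer lands in an occupied pair, forcing a sum of 62.

16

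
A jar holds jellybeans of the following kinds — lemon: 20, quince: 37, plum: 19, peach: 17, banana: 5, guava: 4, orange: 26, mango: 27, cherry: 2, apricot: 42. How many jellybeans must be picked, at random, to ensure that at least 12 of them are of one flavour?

89

An adversary could hand out at most 11 jellybeans per flavour (banana, guava, cherry run out sooner): 11 + 11 + 11 + 11 + 5 + 4 + 11 + 11 + 2 + 11 = 88 jellybeans and still no flavour has 12.
One more jellybean lands in a flavour already at 11, so 89 draws are enough and 88 are not.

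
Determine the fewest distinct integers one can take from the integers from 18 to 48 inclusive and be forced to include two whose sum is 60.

Two chosen integers sum to 60 exactly when both halves of some pair {x, 60−x} with 18 ≤ x ≤ 60−x ≤ 42 are chosen — 12 such pairs.
The remaining 7 elements (those with no distinct partner in range) can never complete a 60-sum, so the worst case takes all of them and one from each pair: 7 + 12 = 19.
Pigeonhole: the 20th integer has to be the second member of some pair, so 19 + 1 = 20.

20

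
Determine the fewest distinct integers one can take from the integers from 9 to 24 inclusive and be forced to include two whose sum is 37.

11

A set avoiding the sum 37 can contain at most one of each pair {x, 37−x}, plus the 4 elements whose complement lies outside the range.
The integers 9, …, 18 (10 of them) are such a set: any two sum to at least 9+10 = 19 and at most 17+18 = 35 < 37.
By the pigeonhole principle, any 11th integer completes one of the 6 pairs, so 11 choices force a sum of 37.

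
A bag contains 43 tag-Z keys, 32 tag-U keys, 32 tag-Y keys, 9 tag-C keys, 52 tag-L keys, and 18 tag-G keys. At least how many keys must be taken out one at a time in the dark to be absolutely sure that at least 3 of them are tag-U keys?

In the worst case for collecting tag-U keys, every non-tag-U key comes out first.
There are 43 + 32 + 9 + 52 + 18 = 154 non-tag-U keys altogether.
After those, each further key must be tag-U, so 154 + 3 = 157 draws guarantee 3 tag-U keys.

157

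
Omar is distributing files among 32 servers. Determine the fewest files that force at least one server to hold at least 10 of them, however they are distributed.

289

With 288 files one could put exactly 9 in each of the 32 servers, and no server would reach 10.
One more file must land in a server that already has 9, giving it 10.
So 32 × 9 + 1 = 289 files are required.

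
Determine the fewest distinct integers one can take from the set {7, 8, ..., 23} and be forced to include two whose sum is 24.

Group the elements by complementary pair {x, 24−x}: {7,17}, {8,16}, {9,15}, …, giving 5 two-element pairs, the single value 12 (it cannot pair with itself since the integers are distinct), and 6 integers whose partner 24−x falls outside [7,23].
By the pigeonhole principle, treating each of those 12 groups as a pigeonhole, one can pick one integer per group — 12 integers — with no two summing to 24.
The 13th integer lands in an occupied pair, forcing a sum of 24.

13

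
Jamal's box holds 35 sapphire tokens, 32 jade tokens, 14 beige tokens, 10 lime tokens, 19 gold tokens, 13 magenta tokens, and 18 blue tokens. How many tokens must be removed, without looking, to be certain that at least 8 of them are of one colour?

50

An adversary could hand out at most 7 tokens per colour: 7 + 7 + 7 + 7 + 7 + 7 + 7 = 49 tokens and still no colour has 8.
One more token lands in a colour already at 7, so 50 draws are enough and 49 are not.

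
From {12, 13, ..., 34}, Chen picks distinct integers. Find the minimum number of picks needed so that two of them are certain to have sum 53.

A set avoiding the sum 53 can contain at most one of each pair {x, 53−x}, plus the 7 elements whose complement lies outside the range.
The integers 12, …, 26 (15 of them) are such a set: any two sum to at least 12+13 = 25 and at most 25+26 = 51 < 53.
Pigeonhole: any 16th integer completes one of the 8 pairs, so 16 choices force a sum of 53.

16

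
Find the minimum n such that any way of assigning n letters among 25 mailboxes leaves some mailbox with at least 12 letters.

With 275 letters one could put exactly 11 in each of the 25 mailboxes, and no mailbox would reach 12.
By pigeonhole, one more letter must land in a mailbox that already has 11, giving it 12.
So 25 × 11 + 1 = 276 letters are required.

276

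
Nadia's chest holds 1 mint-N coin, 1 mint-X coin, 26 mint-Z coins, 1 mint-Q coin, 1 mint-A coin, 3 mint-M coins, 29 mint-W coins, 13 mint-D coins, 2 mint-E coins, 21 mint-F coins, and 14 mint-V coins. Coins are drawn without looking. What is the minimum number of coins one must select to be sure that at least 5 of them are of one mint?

Put each drawn coin into a box by mint. The largest draw with every box below 5 takes min(count, 4) from each mint; mints with fewer than 4 contribute all they have.
Σ min(cᵢ, 4) = 1 + 1 + 4 + 1 + 1 + 3 + 4 + 4 + 2 + 4 + 4 = 29.
Draw number 29 + 1 = 30 must push one box to 5.

30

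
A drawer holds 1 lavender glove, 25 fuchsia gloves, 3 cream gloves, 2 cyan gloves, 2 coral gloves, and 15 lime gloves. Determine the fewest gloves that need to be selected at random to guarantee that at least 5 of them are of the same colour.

17

Put each drawn glove into a box by colour. The largest draw with every box below 5 takes min(count, 4) from each colour; colours with fewer than 4 contribute all they have.
Σ min(cᵢ, 4) = 1 + 4 + 3 + 2 + 2 + 4 = 16.
Draw number 16 + 1 = 17 must push one box to 5.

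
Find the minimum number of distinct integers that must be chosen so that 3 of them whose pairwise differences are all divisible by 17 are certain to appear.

35

Integers whose pairwise differences are multiples of 17 are exactly those sharing a remainder mod 17. The 17 residue classes mod 17 are the pigeonholes.
With 34 integers one could put 2 in each residue class and have no class reach 3.
The 35th integer pushes some class to 3, so 17·2 + 1 = 35.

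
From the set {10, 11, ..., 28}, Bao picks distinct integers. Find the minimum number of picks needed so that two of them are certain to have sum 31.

14

Two chosen integers sum to 31 exactly when both halves of some pair {x, 31−x} with 10 ≤ x ≤ 31−x ≤ 21 are chosen — 6 such pairs.
The remaining 7 elements (those with no distinct partner in range) can never complete a 31-sum, so the worst case takes all of them and one from each pair: 7 + 6 = 13.
The 14th integer has to be the second member of some pair, so 13 + 1 = 14.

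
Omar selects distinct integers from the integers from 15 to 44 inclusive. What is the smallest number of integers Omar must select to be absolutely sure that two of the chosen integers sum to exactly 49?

Two chosen integers sum to 49 exactly when both halves of some pair {x, 49−x} with 15 ≤ x ≤ 49−x ≤ 34 are chosen — 10 such pairs.
The remaining 10 elements (those with no distinct partner in range) can never complete a 49-sum, so the worst case takes all of them and one from each pair: 10 + 10 = 20.
By the pigeonhole principle, the 21st integer has to be the second member of some pair, so 20 + 1 = 21.

21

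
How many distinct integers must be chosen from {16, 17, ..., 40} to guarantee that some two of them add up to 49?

17

A set avoiding the sum 49 can contain at most one of each pair {x, 49−x}, plus the 7 elements whose complement lies outside the range.
The integers 25, …, 40 (16 of them) are such a set: any two sum to at least 25+26 = 51 > 49.
By pigeonhole, any 17th integer completes one of the 9 pairs, so 17 choices force a sum of 49.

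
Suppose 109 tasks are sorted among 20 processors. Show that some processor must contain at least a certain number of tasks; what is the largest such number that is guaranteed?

The 20 processors are the holes and the 109 tasks are the pigeons.
If every processor held at most 5 tasks, the total would be at most 20 × 5 = 100, which is less than 109.
So some processor holds at least ⌈109/20⌉ = 6 tasks.

6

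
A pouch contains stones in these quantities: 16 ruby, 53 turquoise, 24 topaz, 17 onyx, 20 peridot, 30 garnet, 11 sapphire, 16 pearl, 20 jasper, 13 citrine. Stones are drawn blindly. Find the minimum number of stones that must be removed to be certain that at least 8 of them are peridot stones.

208

In the worst case for collecting peridot stones, every non-peridot stone comes out first.
There are 16 + 53 + 24 + 17 + 30 + 11 + 16 + 20 + 13 = 200 non-peridot stones altogether.
After those, each further stone must be peridot, so 200 + 8 = 208 draws guarantee 8 peridot stones.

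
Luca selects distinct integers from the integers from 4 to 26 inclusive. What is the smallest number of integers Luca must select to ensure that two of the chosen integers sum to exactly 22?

17

Two chosen integers sum to 22 exactly when both halves of some pair {x, 22−x} with 4 ≤ x ≤ 22−x ≤ 18 are chosen — 7 such pairs.
The remaining 9 elements (those with no distinct partner in range) can never complete a 22-sum, so the worst case takes all of them and one from each pair: 9 + 7 = 16.
By pigeonhole, the 17th integer has to be the second member of some pair, so 16 + 1 = 17.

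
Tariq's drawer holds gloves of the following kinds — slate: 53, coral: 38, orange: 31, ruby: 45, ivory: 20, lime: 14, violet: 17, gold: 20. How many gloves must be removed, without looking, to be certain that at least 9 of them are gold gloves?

227

In the worst case for collecting gold gloves, every non-gold glove comes out first.
There are 53 + 38 + 31 + 45 + 20 + 14 + 17 = 218 non-gold gloves altogether.
After those, each further glove must be gold, so 218 + 9 = 227 draws guarantee 9 gold gloves.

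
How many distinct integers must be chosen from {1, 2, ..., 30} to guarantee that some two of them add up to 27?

18

A set avoiding the sum 27 can contain at most one of each pair {x, 27−x}, plus the 4 elements whose complement lies outside the range.
The integers 14, …, 30 (17 of them) are such a set: any two sum to at least 14+15 = 29 > 27.
Pigeonhole: any 18th integer completes one of the 13 pairs, so 18 choices force a sum of 27.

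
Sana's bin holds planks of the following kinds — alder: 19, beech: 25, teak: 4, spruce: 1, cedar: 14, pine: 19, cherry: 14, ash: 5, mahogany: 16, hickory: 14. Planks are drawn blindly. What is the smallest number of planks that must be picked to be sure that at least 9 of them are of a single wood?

67

By the pigeonhole principle, the 10 woods are the holes; the planks drawn are the pigeons.
To avoid 9 of any one wood, the worst case takes at most 8 of each wood, or every plank of a wood that has fewer than 8.
That gives 8 + 8 + 4 + 1 + 8 + 8 + 8 + 5 + 8 + 8 = 66 planks with no wood reaching 9.
The next plank forces some wood to 9, so 66 + 1 = 67.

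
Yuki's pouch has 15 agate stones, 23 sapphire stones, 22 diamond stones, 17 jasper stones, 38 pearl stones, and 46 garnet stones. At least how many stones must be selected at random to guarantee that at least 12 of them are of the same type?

The 6 types are the holes; the stones drawn are the pigeons.
To avoid 12 of any one type, the worst case takes at most 11 of each type.
That gives 11 + 11 + 11 + 11 + 11 + 11 = 66 stones with no type reaching 12.
The next stone forces some type to 12, so 66 + 1 = 67.

67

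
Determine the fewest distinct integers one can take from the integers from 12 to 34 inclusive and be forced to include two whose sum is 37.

17

A set avoiding the sum 37 can contain at most one of each pair {x, 37−x}, plus the 9 elements whose complement lies outside the range.
The integers 19, …, 34 (16 of them) are such a set: any two sum to at least 19+20 = 39 > 37.
Any 17th integer completes one of the 7 pairs, so 17 choices force a sum of 37.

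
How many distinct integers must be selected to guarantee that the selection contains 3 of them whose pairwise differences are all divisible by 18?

37

Integers whose pairwise differences are multiples of 18 are exactly those sharing a remainder mod 18. Pigeonhole: the 18 residue classes mod 18 are the pigeonholes.
With 36 integers one could put 2 in each residue class and have no class reach 3.
The 37th integer pushes some class to 3, so 18·2 + 1 = 37.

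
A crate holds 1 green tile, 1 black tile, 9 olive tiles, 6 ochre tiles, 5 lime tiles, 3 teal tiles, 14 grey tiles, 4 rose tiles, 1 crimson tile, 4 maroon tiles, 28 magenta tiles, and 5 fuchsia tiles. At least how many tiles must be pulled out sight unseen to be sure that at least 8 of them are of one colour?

Pigeonhole: put each drawn tile into a box by colour. The largest draw with every box below 8 takes min(count, 7) from each colour; colours with fewer than 7 contribute all they have.
Σ min(cᵢ, 7) = 1 + 1 + 7 + 6 + 5 + 3 + 7 + 4 + 1 + 4 + 7 + 5 = 51.
Draw number 51 + 1 = 52 must push one box to 8.

52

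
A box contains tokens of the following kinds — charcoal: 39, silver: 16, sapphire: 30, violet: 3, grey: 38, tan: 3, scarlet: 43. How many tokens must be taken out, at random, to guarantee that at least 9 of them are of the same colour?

Put each drawn token into a box by colour. The largest draw with every box below 9 takes min(count, 8) from each colour; colours with fewer than 8 contribute all they have.
Σ min(cᵢ, 8) = 8 + 8 + 8 + 3 + 8 + 3 + 8 = 46.
Draw number 46 + 1 = 47 must push one box to 9.

47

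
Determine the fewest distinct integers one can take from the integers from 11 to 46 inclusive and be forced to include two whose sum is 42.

27

Group the elements by complementary pair {x, 42−x}: {11,31}, {12,30}, {13,29}, …, giving 10 two-element pairs, the single value 21 (it cannot pair with itself since the integers are distinct), and 15 integers whose partner 42−x falls outside [11,46].
By pigeonhole, treating each of those 26 groups as a pigeonhole, one can pick one integer per group — 26 integers — with no two summing to 42.
The 27th integer lands in an occupied pair, forcing a sum of 42.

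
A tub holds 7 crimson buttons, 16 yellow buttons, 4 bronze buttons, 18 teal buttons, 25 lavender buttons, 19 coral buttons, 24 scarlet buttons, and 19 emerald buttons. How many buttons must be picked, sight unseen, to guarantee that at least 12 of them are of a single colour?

78

An adversary could hand out at most 11 buttons per colour (crimson, bronze run out sooner): 7 + 11 + 4 + 11 + 11 + 11 + 11 + 11 = 77 buttons and still no colour has 12.
Pigeonhole: one more button lands in a colour already at 11, so 78 draws are enough and 77 are not.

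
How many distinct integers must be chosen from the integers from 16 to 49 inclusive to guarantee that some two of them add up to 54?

A set avoiding the sum 54 can contain at most one of each pair {x, 54−x}, plus the 12 elements whose complement lies outside the range or equal to its own complement.
The integers 27, …, 49 (23 of them) are such a set: any two sum to at least 27+28 = 55 > 54.
Any 24th integer completes one of the 11 pairs, so 24 choices force a sum of 54.

24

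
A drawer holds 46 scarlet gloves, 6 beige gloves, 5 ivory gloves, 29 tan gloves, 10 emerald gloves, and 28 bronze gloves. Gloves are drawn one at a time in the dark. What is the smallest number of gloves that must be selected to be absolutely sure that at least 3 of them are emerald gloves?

117

In the worst case for collecting emerald gloves, every non-emerald glove comes out first.
There are 46 + 6 + 5 + 29 + 28 = 114 non-emerald gloves altogether.
After those, each further glove must be emerald, so 114 + 3 = 117 draws guarantee 3 emerald gloves.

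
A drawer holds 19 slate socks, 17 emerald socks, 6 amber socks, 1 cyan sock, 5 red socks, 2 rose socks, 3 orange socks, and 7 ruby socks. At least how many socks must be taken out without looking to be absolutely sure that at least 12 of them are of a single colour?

47

By pigeonhole, the 8 colours are the holes; the socks drawn are the pigeons.
To avoid 12 of any one colour, the worst case takes at most 11 of each colour, or every sock of a colour that has fewer than 11.
That gives 11 + 11 + 6 + 1 + 5 + 2 + 3 + 7 = 46 socks with no colour reaching 12.
The next sock forces some colour to 12, so 46 + 1 = 47.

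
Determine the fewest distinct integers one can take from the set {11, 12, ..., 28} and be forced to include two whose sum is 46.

14

Two chosen integers sum to 46 exactly when both halves of some pair {x, 46−x} with 18 ≤ x ≤ 46−x ≤ 28 are chosen — 5 such pairs.
The remaining 8 elements (those with no distinct partner in range) can never complete a 46-sum, so the worst case takes all of them and one from each pair: 8 + 5 = 13.
The 14th integer has to be the second member of some pair, so 13 + 1 = 14.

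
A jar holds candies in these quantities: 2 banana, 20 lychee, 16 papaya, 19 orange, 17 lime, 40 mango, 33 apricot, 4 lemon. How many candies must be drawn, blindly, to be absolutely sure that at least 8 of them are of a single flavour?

Pigeonhole: the 8 flavours are the holes; the candies drawn are the pigeons.
To avoid 8 of any one flavour, the worst case takes at most 7 of each flavour, or every candy of a flavour that has fewer than 7.
That gives 2 + 7 + 7 + 7 + 7 + 7 + 7 + 4 = 48 candies with no flavour reaching 8.
The next candy forces some flavour to 8, so 48 + 1 = 49.

49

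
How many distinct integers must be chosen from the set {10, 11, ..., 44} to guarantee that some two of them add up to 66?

25

Group the elements by complementary pair {x, 66−x}: {22,44}, {23,43}, {24,42}, …, giving 11 two-element pairs, the single value 33 (it cannot pair with itself since the integers are distinct), and 12 integers whose partner 66−x falls outside [10,44].
By pigeonhole, treating each of those 24 groups as a pigeonhole, one can pick one integer per group — 24 integers — with no two summing to 66.
The 25th integer lands in an occupied pair, forcing a sum of 66.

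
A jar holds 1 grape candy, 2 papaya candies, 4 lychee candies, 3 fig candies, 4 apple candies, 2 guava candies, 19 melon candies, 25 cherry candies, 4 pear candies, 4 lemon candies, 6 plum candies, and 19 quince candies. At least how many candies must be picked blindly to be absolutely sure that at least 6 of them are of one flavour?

Put each drawn candy into a box by flavour. The largest draw with every box below 6 takes min(count, 5) from each flavour; flavours with fewer than 5 contribute all they have.
Σ min(cᵢ, 5) = 1 + 2 + 4 + 3 + 4 + 2 + 5 + 5 + 4 + 4 + 5 + 5 = 44.
Draw number 44 + 1 = 45 must push one box to 6.

45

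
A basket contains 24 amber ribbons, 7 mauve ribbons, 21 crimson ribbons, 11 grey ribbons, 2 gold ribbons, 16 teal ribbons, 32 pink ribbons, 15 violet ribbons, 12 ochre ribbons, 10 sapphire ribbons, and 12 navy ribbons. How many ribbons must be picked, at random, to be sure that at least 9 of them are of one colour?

By the pigeonhole principle, the 11 colours are the holes; the ribbons drawn are the pigeons.
To avoid 9 of any one colour, the worst case takes at most 8 of each colour, or every ribbon of a colour that has fewer than 8.
That gives 8 + 7 + 8 + 8 + 2 + 8 + 8 + 8 + 8 + 8 + 8 = 81 ribbons with no colour reaching 9.
The next ribbon forces some colour to 9, so 81 + 1 = 82.

82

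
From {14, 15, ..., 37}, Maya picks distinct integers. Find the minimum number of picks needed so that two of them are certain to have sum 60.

A set avoiding the sum 60 can contain at most one of each pair {x, 60−x}, plus the 10 elements whose complement lies outside the range or equal to its own complement.
The integers 14, …, 30 (17 of them) are such a set: any two sum to at least 14+15 = 29 and at most 29+30 = 59 < 60.
Any 18th integer completes one of the 7 pairs, so 18 choices force a sum of 60.

18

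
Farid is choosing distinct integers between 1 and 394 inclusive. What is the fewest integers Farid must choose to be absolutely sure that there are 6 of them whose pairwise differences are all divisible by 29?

Integers whose pairwise differences are multiples of 29 are exactly those sharing a remainder mod 29. By the pigeonhole principle, the 29 residue classes mod 29 are the pigeonholes.
With 145 integers one could put 5 in each residue class and have no class reach 6.
The 146th integer pushes some class to 6, so 29·5 + 1 = 146.

146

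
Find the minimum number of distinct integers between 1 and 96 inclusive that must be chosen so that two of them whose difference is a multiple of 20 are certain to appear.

Integers whose pairwise differences are multiples of 20 are exactly those sharing a remainder mod 20. The 20 residue classes mod 20 are the pigeonholes.
With 20 integers one could put 1 in each residue class and have no class reach 2.
The 21st integer pushes some class to 2, so 20·1 + 1 = 21.

21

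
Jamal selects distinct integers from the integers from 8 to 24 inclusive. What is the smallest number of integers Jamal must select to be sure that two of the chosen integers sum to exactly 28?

12

A set avoiding the sum 28 can contain at most one of each pair {x, 28−x}, plus the 5 elements whose complement lies outside the range or equal to its own complement.
The integers 14, …, 24 (11 of them) are such a set: any two sum to at least 14+15 = 29 > 28.
Any 12th integer completes one of the 6 pairs, so 12 choices force a sum of 28.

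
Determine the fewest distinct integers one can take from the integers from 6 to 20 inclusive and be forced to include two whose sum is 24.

10

A set avoiding the sum 24 can contain at most one of each pair {x, 24−x}, plus the 3 elements whose complement lies outside the range or equal to its own complement.
The integers 12, …, 20 (9 of them) are such a set: any two sum to at least 12+13 = 25 > 24.
Any 10th integer completes one of the 6 pairs, so 10 choices force a sum of 24.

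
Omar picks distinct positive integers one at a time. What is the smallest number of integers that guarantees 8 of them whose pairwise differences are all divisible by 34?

Integers whose pairwise differences are multiples of 34 are exactly those sharing a remainder mod 34. Pigeonhole: the 34 residue classes mod 34 are the pigeonholes.
With 238 integers one could put 7 in each residue class and have no class reach 8.
The 239th integer pushes some class to 8, so 34·7 + 1 = 239.

239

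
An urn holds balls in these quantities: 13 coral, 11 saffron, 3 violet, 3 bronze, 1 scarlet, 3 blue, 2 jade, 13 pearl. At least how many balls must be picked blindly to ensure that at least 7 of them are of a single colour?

Put each drawn ball into a box by colour. The largest draw with every box below 7 takes min(count, 6) from each colour; colours with fewer than 6 contribute all they have.
Σ min(cᵢ, 6) = 6 + 6 + 3 + 3 + 1 + 3 + 2 + 6 = 30.
Draw number 30 + 1 = 31 must push one box to 7.

31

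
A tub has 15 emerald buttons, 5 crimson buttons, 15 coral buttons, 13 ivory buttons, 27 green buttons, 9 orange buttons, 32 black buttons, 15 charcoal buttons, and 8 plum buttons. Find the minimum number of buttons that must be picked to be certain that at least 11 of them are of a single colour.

83

An adversary could hand out at most 10 buttons per colour (crimson, orange, plum run out sooner): 10 + 5 + 10 + 10 + 10 + 9 + 10 + 10 + 8 = 82 buttons and still no colour has 11.
By pigeonhole, one more button lands in a colour already at 10, so 83 draws are enough and 82 are not.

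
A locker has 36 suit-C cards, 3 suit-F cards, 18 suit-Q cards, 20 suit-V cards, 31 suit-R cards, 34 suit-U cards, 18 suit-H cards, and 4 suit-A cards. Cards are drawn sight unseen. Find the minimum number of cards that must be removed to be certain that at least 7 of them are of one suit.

An adversary could hand out at most 6 cards per suit (suit-F, suit-A run out sooner): 6 + 3 + 6 + 6 + 6 + 6 + 6 + 4 = 43 cards and still no suit has 7.
By the pigeonhole principle, one more card lands in a suit already at 6, so 44 draws are enough and 43 are not.

44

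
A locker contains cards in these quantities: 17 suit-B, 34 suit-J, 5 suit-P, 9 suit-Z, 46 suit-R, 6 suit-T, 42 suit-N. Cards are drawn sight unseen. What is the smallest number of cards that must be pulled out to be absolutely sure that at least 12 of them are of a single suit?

65

The 7 suits are the holes; the cards drawn are the pigeons.
To avoid 12 of any one suit, the worst case takes at most 11 of each suit, or every card of a suit that has fewer than 11.
That gives 11 + 11 + 5 + 9 + 11 + 6 + 11 = 64 cards with no suit reaching 12.
The next card forces some suit to 12, so 64 + 1 = 65.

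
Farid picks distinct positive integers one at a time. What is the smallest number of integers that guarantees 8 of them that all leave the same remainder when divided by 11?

By the pigeonhole principle, the 11 residue classes mod 11 are the pigeonholes.
With 77 integers one could put 7 in each residue class and have no class reach 8.
The 78th integer pushes some class to 8, so 11·7 + 1 = 78.

78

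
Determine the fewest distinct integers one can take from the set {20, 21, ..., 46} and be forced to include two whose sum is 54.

A set avoiding the sum 54 can contain at most one of each pair {x, 54−x}, plus the 13 elements whose complement lies outside the range or equal to its own complement.
The integers 27, …, 46 (20 of them) are such a set: any two sum to at least 27+28 = 55 > 54.
Any 21st integer completes one of the 7 pairs, so 21 choices force a sum of 54.

21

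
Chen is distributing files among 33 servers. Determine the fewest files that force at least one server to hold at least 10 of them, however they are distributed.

298

With 297 files one could put exactly 9 in each of the 33 servers, and no server would reach 10.
Pigeonhole: one more file must land in a server that already has 9, giving it 10.
So 33 × 9 + 1 = 298 files are required.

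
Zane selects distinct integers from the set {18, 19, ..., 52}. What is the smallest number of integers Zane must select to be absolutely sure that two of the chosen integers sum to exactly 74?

21

Group the elements by complementary pair {x, 74−x}: {22,52}, {23,51}, {24,50}, …, giving 15 two-element pairs, the single value 37 (it cannot pair with itself since the integers are distinct), and 4 integers whose partner 74−x falls outside [18,52].
By the pigeonhole principle, treating each of those 20 groups as a pigeonhole, one can pick one integer per group — 20 integers — with no two summing to 74.
The 21st integer lands in an occupied pair, forcing a sum of 74.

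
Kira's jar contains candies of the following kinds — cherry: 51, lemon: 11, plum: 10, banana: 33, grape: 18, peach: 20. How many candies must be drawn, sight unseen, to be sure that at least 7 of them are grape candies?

132

In the worst case for collecting grape candies, every non-grape candy comes out first.
There are 51 + 11 + 10 + 33 + 20 = 125 non-grape candies altogether.
After those, each further candy must be grape, so 125 + 7 = 132 draws guarantee 7 grape candies.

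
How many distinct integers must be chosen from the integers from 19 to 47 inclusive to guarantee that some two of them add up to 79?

Group the elements by complementary pair {x, 79−x}: {32,47}, {33,46}, {34,45}, …, giving 8 two-element pairs and 13 integers whose partner 79−x falls outside [19,47].
By pigeonhole, treating each of those 21 groups as a pigeonhole, one can pick one integer per group — 21 integers — with no two summing to 79.
The 22nd integer lands in an occupied pair, forcing a sum of 79.

22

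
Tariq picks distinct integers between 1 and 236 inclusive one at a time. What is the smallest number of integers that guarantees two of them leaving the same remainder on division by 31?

Pigeonhole: the 31 residue classes mod 31 are the pigeonholes.
With 31 integers one could put 1 in each residue class and have no class reach 2.
The 32nd integer pushes some class to 2, so 31·1 + 1 = 32.

32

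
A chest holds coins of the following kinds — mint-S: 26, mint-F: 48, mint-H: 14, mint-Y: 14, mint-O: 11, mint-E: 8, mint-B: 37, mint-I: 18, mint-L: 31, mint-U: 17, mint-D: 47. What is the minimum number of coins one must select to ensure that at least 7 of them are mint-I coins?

260

In the worst case for collecting mint-I coins, every non-mint-I coin comes out first.
There are 26 + 48 + 14 + 14 + 11 + 8 + 37 + 31 + 17 + 47 = 253 non-mint-I coins altogether.
After those, each further coin must be mint-I, so 253 + 7 = 260 draws guarantee 7 mint-I coins.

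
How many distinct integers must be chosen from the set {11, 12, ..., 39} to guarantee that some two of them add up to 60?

Two chosen integers sum to 60 exactly when both halves of some pair {x, 60−x} with 21 ≤ x ≤ 60−x ≤ 39 are chosen — 9 such pairs.
The remaining 11 elements (those with no distinct partner in range) can never complete a 60-sum, so the worst case takes all of them and one from each pair: 11 + 9 = 20.
Pigeonhole: the 21st integer has to be the second member of some pair, so 20 + 1 = 21.

21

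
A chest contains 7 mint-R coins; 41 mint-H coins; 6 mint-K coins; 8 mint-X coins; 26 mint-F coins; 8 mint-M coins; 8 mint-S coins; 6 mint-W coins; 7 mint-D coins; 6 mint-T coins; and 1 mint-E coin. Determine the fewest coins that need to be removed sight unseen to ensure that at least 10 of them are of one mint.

The 11 mints are the holes; the coins drawn are the pigeons.
To avoid 10 of any one mint, the worst case takes at most 9 of each mint, or every coin of a mint that has fewer than 9.
That gives 7 + 9 + 6 + 8 + 9 + 8 + 8 + 6 + 7 + 6 + 1 = 75 coins with no mint reaching 10.
The next coin forces some mint to 10, so 75 + 1 = 76.

76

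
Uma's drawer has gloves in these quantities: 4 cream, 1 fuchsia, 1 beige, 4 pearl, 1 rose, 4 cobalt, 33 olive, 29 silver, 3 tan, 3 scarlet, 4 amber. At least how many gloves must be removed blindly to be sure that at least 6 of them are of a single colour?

By the pigeonhole principle, the 11 colours are the holes; the gloves drawn are the pigeons.
To avoid 6 of any one colour, the worst case takes at most 5 of each colour, or every glove of a colour that has fewer than 5.
That gives 4 + 1 + 1 + 4 + 1 + 4 + 5 + 5 + 3 + 3 + 4 = 35 gloves with no colour reaching 6.
The next glove forces some colour to 6, so 35 + 1 = 36.

36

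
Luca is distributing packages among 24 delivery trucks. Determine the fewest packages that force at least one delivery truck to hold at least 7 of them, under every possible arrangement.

145

With 144 packages one could put exactly 6 in each of the 24 delivery trucks, and no delivery truck would reach 7.
One more package must land in a delivery truck that already has 6, giving it 7.
So 24 × 6 + 1 = 145 packages are required.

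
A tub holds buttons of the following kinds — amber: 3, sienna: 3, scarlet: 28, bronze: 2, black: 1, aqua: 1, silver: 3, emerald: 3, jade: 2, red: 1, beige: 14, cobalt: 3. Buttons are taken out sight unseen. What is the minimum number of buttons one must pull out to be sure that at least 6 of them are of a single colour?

An adversary could hand out at most 5 buttons per colour (10 colours run out sooner): 3 + 3 + 5 + 2 + 1 + 1 + 3 + 3 + 2 + 1 + 5 + 3 = 32 buttons and still no colour has 6.
One more button lands in a colour already at 5, so 33 draws are enough and 32 are not.

33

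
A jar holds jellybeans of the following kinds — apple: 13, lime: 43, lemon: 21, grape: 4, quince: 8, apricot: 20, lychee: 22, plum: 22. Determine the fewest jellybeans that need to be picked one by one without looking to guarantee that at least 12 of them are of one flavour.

79

An adversary could hand out at most 11 jellybeans per flavour (grape, quince run out sooner): 11 + 11 + 11 + 4 + 8 + 11 + 11 + 11 = 78 jellybeans and still no flavour has 12.
One more jellybean lands in a flavour already at 11, so 79 draws are enough and 78 are not.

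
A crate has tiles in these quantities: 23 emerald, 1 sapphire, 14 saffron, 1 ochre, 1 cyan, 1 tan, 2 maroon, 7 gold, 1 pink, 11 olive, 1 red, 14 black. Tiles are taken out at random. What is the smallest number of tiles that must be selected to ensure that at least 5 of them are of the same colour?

An adversary could hand out at most 4 tiles per colour (7 colours run out sooner): 4 + 1 + 4 + 1 + 1 + 1 + 2 + 4 + 1 + 4 + 1 + 4 = 28 tiles and still no colour has 5.
One more tile lands in a colour already at 4, so 29 draws are enough and 28 are not.

29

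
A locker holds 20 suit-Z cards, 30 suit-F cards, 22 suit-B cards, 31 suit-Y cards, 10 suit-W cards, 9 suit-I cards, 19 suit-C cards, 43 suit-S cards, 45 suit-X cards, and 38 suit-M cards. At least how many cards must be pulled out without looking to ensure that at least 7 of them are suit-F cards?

In the worst case for collecting suit-F cards, every non-suit-F card comes out first.
There are 20 + 22 + 31 + 10 + 9 + 19 + 43 + 45 + 38 = 237 non-suit-F cards altogether.
After those, each further card must be suit-F, so 237 + 7 = 244 draws guarantee 7 suit-F cards.

244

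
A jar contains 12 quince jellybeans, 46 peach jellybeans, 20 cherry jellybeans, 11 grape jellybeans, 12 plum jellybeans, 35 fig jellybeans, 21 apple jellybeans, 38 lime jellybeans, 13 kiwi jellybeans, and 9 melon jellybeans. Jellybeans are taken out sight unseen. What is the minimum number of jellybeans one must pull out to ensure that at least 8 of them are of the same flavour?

An adversary could hand out at most 7 jellybeans per flavour: 7 + 7 + 7 + 7 + 7 + 7 + 7 + 7 + 7 + 7 = 70 jellybeans and still no flavour has 8.
One more jellybean lands in a flavour already at 7, so 71 draws are enough and 70 are not.

71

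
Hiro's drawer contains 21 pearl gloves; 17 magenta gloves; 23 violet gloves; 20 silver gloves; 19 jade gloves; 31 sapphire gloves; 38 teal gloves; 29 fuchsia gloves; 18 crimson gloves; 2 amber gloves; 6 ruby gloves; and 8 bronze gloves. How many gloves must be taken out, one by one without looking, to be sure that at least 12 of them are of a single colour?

116

An adversary could hand out at most 11 gloves per colour (amber, ruby, bronze run out sooner): 11 + 11 + 11 + 11 + 11 + 11 + 11 + 11 + 11 + 2 + 6 + 8 = 115 gloves and still no colour has 12.
One more glove lands in a colour already at 11, so 116 draws are enough and 115 are not.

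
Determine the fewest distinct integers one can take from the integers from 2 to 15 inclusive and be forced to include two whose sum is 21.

Group the elements by complementary pair {x, 21−x}: {6,15}, {7,14}, {8,13}, …, giving 5 two-element pairs and 4 integers whose partner 21−x falls outside [2,15].
Pigeonhole: treating each of those 9 groups as a pigeonhole, one can pick one integer per group — 9 integers — with no two summing to 21.
The 10th integer lands in an occupied pair, forcing a sum of 21.

10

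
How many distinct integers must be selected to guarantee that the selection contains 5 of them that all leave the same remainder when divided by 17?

The 17 residue classes mod 17 are the pigeonholes.
With 68 integers one could put 4 in each residue class and have no class reach 5.
The 69th integer pushes some class to 5, so 17·4 + 1 = 69.

69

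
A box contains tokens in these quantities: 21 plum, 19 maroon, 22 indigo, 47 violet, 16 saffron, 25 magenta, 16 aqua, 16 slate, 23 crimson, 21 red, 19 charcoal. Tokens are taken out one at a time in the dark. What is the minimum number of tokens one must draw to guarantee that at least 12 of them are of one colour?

122

Put each drawn token into a box by colour. The largest draw with every box below 12 takes min(count, 11) from each colour.
Σ min(cᵢ, 11) = 11 + 11 + 11 + 11 + 11 + 11 + 11 + 11 + 11 + 11 + 11 = 121.
Draw number 121 + 1 = 122 must push one box to 12.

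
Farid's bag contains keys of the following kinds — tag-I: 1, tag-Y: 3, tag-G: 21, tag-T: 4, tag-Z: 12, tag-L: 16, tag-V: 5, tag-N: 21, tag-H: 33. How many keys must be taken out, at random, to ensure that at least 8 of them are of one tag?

49

An adversary could hand out at most 7 keys per tag (4 tags run out sooner): 1 + 3 + 7 + 4 + 7 + 7 + 5 + 7 + 7 = 48 keys and still no tag has 8.
One more key lands in a tag already at 7, so 49 draws are enough and 48 are not.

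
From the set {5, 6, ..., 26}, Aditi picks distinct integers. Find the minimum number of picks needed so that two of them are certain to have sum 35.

14

Two chosen integers sum to 35 exactly when both halves of some pair {x, 35−x} with 9 ≤ x ≤ 35−x ≤ 26 are chosen — 9 such pairs.
The remaining 4 elements (those with no distinct partner in range) can never complete a 35-sum, so the worst case takes all of them and one from each pair: 4 + 9 = 13.
The 14th integer has to be the second member of some pair, so 13 + 1 = 14.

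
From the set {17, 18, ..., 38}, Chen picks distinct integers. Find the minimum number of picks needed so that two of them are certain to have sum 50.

Two chosen integers sum to 50 exactly when both halves of some pair {x, 50−x} with 17 ≤ x ≤ 50−x ≤ 33 are chosen — 8 such pairs.
The remaining 6 elements (those with no distinct partner in range) can never complete a 50-sum, so the worst case takes all of them and one from each pair: 6 + 8 = 14.
The 15th integer has to be the second member of some pair, so 14 + 1 = 15.

15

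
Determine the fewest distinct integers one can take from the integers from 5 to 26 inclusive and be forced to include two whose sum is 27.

Group the elements by complementary pair {x, 27−x}: {5,22}, {6,21}, {7,20}, …, giving 9 two-element pairs and 4 integers whose partner 27−x falls outside [5,26].
By pigeonhole, treating each of those 13 groups as a pigeonhole, one can pick one integer per group — 13 integers — with no two summing to 27.
The 14th integer lands in an occupied pair, forcing a sum of 27.

14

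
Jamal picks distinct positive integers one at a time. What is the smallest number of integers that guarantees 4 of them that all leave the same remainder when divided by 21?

64

The 21 residue classes mod 21 are the pigeonholes.
With 63 integers one could put 3 in each residue class and have no class reach 4.
The 64th integer pushes some class to 4, so 21·3 + 1 = 64.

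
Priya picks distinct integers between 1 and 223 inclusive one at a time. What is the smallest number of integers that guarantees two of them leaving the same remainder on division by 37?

38

The 37 residue classes mod 37 are the pigeonholes.
With 37 integers one could put 1 in each residue class and have no class reach 2.
The 38th integer pushes some class to 2, so 37·1 + 1 = 38.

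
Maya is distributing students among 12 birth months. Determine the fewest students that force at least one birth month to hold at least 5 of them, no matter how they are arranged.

49

With 48 students one could put exactly 4 in each of the 12 birth months, and no birth month would reach 5.
Pigeonhole: one more student must land in a birth month that already has 4, giving it 5.
So 12 × 4 + 1 = 49 students are required.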